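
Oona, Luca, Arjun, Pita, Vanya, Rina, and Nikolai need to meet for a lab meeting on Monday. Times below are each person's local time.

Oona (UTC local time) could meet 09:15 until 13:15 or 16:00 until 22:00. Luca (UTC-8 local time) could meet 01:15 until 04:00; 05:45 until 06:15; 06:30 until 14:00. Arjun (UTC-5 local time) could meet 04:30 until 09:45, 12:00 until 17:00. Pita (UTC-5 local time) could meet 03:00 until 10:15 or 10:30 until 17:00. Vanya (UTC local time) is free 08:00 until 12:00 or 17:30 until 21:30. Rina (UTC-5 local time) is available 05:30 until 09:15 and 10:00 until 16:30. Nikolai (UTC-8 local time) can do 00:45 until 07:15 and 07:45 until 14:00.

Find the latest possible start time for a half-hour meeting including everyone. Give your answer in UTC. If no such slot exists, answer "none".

21:00

Oona in UTC: 09:15-13:15, 16:00-22:00.
Luca in UTC: 09:15-12:00, 13:45-14:15, 14:30-22:00 (add 8h to convert from UTC-8).
Arjun in UTC: 09:30-14:45, 17:00-22:00 (add 5h to convert from UTC-5).
Pita in UTC: 08:00-15:15, 15:30-22:00 (add 5h to convert from UTC-5).
Vanya in UTC: 08:00-12:00, 17:30-21:30.
Rina in UTC: 10:30-14:15, 15:00-21:30 (add 5h to convert from UTC-5).
Nikolai in UTC: 08:45-15:15, 15:45-22:00 (add 8h to convert from UTC-8).
Oona ∩ Luca: 09:15-12:00, 16:00-22:00.
Oona ∩ Luca ∩ Arjun: 09:30-12:00, 17:00-22:00.
Oona ∩ Luca ∩ Arjun ∩ Pita: 09:30-12:00, 17:00-22:00.
Oona ∩ Luca ∩ Arjun ∩ Pita ∩ Vanya: 09:30-12:00, 17:30-21:30.
Oona ∩ Luca ∩ Arjun ∩ Pita ∩ Vanya ∩ Rina: 10:30-12:00, 17:30-21:30.
Oona ∩ Luca ∩ Arjun ∩ Pita ∩ Vanya ∩ Rina ∩ Nikolai: 10:30-12:00, 17:30-21:30.
So the common availability across everyone is 10:30-12:00, 17:30-21:30.
The last common window of at least 30 minutes is 17:30-21:30; a 30-minute meeting can start as late as 21:00 and still end by 21:30.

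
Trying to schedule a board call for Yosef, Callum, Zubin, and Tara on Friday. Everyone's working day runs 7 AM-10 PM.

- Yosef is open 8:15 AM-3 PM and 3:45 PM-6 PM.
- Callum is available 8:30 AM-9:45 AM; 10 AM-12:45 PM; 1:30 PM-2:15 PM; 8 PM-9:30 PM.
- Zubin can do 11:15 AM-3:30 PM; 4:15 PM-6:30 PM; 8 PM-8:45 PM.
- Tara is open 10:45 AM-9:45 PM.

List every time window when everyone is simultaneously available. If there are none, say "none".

11:15-12:45, 13:30-14:15

Yosef ∩ Callum: 08:30-09:45, 10:00-12:45, 13:30-14:15.
Yosef ∩ Callum ∩ Zubin: 11:15-12:45, 13:30-14:15.
Yosef ∩ Callum ∩ Zubin ∩ Tara: 11:15-12:45, 13:30-14:15.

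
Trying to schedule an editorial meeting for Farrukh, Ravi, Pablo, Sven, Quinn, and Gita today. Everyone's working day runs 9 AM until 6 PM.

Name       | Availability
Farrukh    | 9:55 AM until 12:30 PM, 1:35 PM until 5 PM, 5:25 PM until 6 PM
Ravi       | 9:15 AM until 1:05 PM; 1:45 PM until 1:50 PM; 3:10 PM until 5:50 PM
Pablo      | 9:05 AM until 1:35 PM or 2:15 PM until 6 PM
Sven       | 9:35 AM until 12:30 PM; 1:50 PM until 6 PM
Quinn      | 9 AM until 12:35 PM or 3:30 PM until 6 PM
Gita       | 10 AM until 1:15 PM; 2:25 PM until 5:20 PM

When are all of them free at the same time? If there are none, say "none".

Farrukh ∩ Ravi: 09:55-12:30, 13:45-13:50, 15:10-17:00, 17:25-17:50.
Farrukh ∩ Ravi ∩ Pablo: 09:55-12:30, 15:10-17:00, 17:25-17:50.
Farrukh ∩ Ravi ∩ Pablo ∩ Sven: 09:55-12:30, 15:10-17:00, 17:25-17:50.
Farrukh ∩ Ravi ∩ Pablo ∩ Sven ∩ Quinn: 09:55-12:30, 15:30-17:00, 17:25-17:50.
Farrukh ∩ Ravi ∩ Pablo ∩ Sven ∩ Quinn ∩ Gita: 10:00-12:30, 15:30-17:00.

10:00-12:30, 15:30-17:00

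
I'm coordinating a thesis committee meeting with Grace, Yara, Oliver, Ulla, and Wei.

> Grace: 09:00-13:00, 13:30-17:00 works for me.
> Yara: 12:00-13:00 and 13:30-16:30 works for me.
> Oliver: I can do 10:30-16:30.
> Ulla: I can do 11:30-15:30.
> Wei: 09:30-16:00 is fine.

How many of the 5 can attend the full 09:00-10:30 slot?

Grace can make the full 09:00-10:30 slot — that's 1.

1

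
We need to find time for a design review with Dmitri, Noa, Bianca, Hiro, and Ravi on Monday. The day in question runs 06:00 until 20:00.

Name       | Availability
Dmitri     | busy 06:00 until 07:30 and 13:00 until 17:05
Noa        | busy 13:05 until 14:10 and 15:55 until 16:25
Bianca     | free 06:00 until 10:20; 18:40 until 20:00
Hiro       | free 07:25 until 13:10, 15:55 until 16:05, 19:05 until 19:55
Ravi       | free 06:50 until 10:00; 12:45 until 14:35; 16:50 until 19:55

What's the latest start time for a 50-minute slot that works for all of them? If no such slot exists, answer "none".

Dmitri free: 07:30-13:00, 17:05-20:00 (invert busy blocks within the working day).
Noa free: 06:00-13:05, 14:10-15:55, 16:25-20:00 (invert busy blocks within the working day).
Bianca free: 06:00-10:20, 18:40-20:00.
Hiro free: 07:25-13:10, 15:55-16:05, 19:05-19:55.
Ravi free: 06:50-10:00, 12:45-14:35, 16:50-19:55.
Dmitri ∩ Noa: 07:30-13:00, 17:05-20:00.
Dmitri ∩ Noa ∩ Bianca: 07:30-10:20, 18:40-20:00.
Dmitri ∩ Noa ∩ Bianca ∩ Hiro: 07:30-10:20, 19:05-19:55.
Dmitri ∩ Noa ∩ Bianca ∩ Hiro ∩ Ravi: 07:30-10:00, 19:05-19:55.
The last common window of at least 50 minutes is 19:05-19:55; a 50-minute meeting can start as late as 19:05 and still end by 19:55.

19:05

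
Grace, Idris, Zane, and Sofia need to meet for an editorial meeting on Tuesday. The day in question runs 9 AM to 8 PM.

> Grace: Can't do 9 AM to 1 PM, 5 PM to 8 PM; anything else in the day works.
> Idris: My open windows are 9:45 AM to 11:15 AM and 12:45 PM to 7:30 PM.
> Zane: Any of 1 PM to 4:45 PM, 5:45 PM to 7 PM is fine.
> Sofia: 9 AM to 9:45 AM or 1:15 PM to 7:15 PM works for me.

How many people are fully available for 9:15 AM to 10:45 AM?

Grace free: 13:00-17:00 (invert busy blocks within the working day).
Idris free: 09:45-11:15, 12:45-19:30.
Zane free: 13:00-16:45, 17:45-19:00.
Sofia free: 09:00-09:45, 13:15-19:15.
nobody can make the full 09:15-10:45 slot — that's 0.

0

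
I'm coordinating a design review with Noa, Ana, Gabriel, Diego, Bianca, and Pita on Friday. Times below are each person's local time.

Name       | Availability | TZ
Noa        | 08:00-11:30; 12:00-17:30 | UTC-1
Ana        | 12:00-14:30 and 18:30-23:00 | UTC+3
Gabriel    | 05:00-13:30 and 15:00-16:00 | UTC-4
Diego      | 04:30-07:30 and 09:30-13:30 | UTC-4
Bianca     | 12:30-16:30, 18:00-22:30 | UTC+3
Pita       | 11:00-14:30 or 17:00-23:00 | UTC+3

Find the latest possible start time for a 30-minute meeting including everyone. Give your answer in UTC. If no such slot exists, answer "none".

17:00

Noa in UTC: 09:00-12:30, 13:00-18:30 (add 1h to convert from UTC-1).
Ana in UTC: 09:00-11:30, 15:30-20:00 (subtract 3h to convert from UTC+3).
Gabriel in UTC: 09:00-17:30, 19:00-20:00 (add 4h to convert from UTC-4).
Diego in UTC: 08:30-11:30, 13:30-17:30 (add 4h to convert from UTC-4).
Bianca in UTC: 09:30-13:30, 15:00-19:30 (subtract 3h to convert from UTC+3).
Pita in UTC: 08:00-11:30, 14:00-20:00 (subtract 3h to convert from UTC+3).
Noa ∩ Ana: 09:00-11:30, 15:30-18:30.
Noa ∩ Ana ∩ Gabriel: 09:00-11:30, 15:30-17:30.
Noa ∩ Ana ∩ Gabriel ∩ Diego: 09:00-11:30, 15:30-17:30.
Noa ∩ Ana ∩ Gabriel ∩ Diego ∩ Bianca: 09:30-11:30, 15:30-17:30.
Noa ∩ Ana ∩ Gabriel ∩ Diego ∩ Bianca ∩ Pita: 09:30-11:30, 15:30-17:30.
The last common window of at least 30 minutes is 15:30-17:30; a 30-minute meeting can start as late as 17:00 and still end by 17:30.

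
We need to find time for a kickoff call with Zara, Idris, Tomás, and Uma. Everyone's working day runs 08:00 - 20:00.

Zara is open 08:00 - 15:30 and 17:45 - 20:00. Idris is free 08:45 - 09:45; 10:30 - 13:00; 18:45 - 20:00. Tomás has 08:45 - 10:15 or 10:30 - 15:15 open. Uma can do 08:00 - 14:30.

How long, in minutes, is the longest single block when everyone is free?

Zara ∩ Idris: 08:45-09:45, 10:30-13:00, 18:45-20:00.
Zara ∩ Idris ∩ Tomás: 08:45-09:45, 10:30-13:00.
Zara ∩ Idris ∩ Tomás ∩ Uma: 08:45-09:45, 10:30-13:00.
The longest is 10:30-13:00 at 150 minutes.

150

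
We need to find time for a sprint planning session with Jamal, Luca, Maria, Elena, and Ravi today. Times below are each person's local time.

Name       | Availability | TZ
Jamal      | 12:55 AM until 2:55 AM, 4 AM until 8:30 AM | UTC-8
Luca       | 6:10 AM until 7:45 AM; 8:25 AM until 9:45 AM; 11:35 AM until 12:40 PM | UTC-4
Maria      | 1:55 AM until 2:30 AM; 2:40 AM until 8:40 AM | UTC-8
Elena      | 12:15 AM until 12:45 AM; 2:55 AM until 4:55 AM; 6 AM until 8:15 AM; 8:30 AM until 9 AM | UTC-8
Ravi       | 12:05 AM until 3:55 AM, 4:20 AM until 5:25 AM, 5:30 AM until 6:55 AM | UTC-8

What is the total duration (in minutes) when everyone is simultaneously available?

30

Jamal in UTC: 08:55-10:55, 12:00-16:30 (add 8h to convert from UTC-8).
Luca in UTC: 10:10-11:45, 12:25-13:45, 15:35-16:40 (add 4h to convert from UTC-4).
Maria in UTC: 09:55-10:30, 10:40-16:40 (add 8h to convert from UTC-8).
Elena in UTC: 08:15-08:45, 10:55-12:55, 14:00-16:15, 16:30-17:00 (add 8h to convert from UTC-8).
Ravi in UTC: 08:05-11:55, 12:20-13:25, 13:30-14:55 (add 8h to convert from UTC-8).
Jamal ∩ Luca: 10:10-10:55, 12:25-13:45, 15:35-16:30.
Jamal ∩ Luca ∩ Maria: 10:10-10:30, 10:40-10:55, 12:25-13:45, 15:35-16:30.
Jamal ∩ Luca ∩ Maria ∩ Elena: 12:25-12:55, 15:35-16:15.
Jamal ∩ Luca ∩ Maria ∩ Elena ∩ Ravi: 12:25-12:55.
That's a single block of 30 minutes.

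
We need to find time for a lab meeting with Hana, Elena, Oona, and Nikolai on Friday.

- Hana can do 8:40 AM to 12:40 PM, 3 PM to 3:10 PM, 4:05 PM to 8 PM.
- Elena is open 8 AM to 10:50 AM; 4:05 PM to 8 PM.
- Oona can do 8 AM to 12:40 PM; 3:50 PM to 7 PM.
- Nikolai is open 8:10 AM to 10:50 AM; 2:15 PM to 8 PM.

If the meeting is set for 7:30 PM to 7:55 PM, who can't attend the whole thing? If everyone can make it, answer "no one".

Oona

Hana: free for 19:30-19:55. Elena: free for 19:30-19:55. Oona: not fully free for 19:30-19:55. Nikolai: free for 19:30-19:55.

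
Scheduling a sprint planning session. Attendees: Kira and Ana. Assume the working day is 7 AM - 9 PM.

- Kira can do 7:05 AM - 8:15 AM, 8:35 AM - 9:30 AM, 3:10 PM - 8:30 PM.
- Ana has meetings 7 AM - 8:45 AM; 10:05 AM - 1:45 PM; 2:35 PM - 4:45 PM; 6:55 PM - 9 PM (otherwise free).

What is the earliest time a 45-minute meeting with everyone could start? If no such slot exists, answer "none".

08:45

Kira free: 07:05-08:15, 08:35-09:30, 15:10-20:30.
Ana free: 08:45-10:05, 13:45-14:35, 16:45-18:55 (invert busy blocks within the working day).
Kira ∩ Ana: 08:45-09:30, 16:45-18:55.
Those are the intersection windows.
The first common window of at least 45 minutes is 08:45-09:30, so the earliest start is 08:45.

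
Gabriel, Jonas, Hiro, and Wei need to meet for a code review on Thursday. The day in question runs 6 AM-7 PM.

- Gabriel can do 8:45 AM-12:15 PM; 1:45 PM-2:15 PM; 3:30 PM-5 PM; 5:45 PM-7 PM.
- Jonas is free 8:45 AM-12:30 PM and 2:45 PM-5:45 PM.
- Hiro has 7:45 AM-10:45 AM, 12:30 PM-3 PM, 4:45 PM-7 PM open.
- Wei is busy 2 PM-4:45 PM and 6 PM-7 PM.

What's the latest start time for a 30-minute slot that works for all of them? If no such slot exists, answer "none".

10:15

Gabriel free: 08:45-12:15, 13:45-14:15, 15:30-17:00, 17:45-19:00.
Jonas free: 08:45-12:30, 14:45-17:45.
Hiro free: 07:45-10:45, 12:30-15:00, 16:45-19:00.
Wei free: 06:00-14:00, 16:45-18:00 (invert busy blocks within the working day).
Gabriel ∩ Jonas: 08:45-12:15, 15:30-17:00.
Gabriel ∩ Jonas ∩ Hiro: 08:45-10:45, 16:45-17:00.
Gabriel ∩ Jonas ∩ Hiro ∩ Wei: 08:45-10:45, 16:45-17:00.
Those are the intersection windows.
The last common window of at least 30 minutes is 08:45-10:45; a 30-minute meeting can start as late as 10:15 and still end by 10:45.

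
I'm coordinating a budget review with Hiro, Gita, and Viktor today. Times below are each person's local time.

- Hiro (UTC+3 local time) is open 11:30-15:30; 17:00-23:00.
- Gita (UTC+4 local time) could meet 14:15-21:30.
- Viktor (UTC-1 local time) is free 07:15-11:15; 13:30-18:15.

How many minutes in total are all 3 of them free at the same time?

300

Hiro in UTC: 08:30-12:30, 14:00-20:00 (subtract 3h to convert from UTC+3).
Gita in UTC: 10:15-17:30 (subtract 4h to convert from UTC+4).
Viktor in UTC: 08:15-12:15, 14:30-19:15 (add 1h to convert from UTC-1).
Hiro ∩ Gita: 10:15-12:30, 14:00-17:30.
Hiro ∩ Gita ∩ Viktor: 10:15-12:15, 14:30-17:30.
So the common availability across everyone is 10:15-12:15, 14:30-17:30.
Summing the common windows: 120 + 180 = 300 minutes.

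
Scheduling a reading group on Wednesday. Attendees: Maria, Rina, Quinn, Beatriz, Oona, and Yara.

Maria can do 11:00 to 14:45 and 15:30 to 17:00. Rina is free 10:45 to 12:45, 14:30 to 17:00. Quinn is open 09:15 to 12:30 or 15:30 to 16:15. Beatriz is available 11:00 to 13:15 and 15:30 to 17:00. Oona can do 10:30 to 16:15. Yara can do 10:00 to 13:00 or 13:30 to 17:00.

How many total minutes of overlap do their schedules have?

Maria ∩ Rina: 11:00-12:45, 14:30-14:45, 15:30-17:00.
Maria ∩ Rina ∩ Quinn: 11:00-12:30, 15:30-16:15.
Maria ∩ Rina ∩ Quinn ∩ Beatriz: 11:00-12:30, 15:30-16:15.
Maria ∩ Rina ∩ Quinn ∩ Beatriz ∩ Oona: 11:00-12:30, 15:30-16:15.
Maria ∩ Rina ∩ Quinn ∩ Beatriz ∩ Oona ∩ Yara: 11:00-12:30, 15:30-16:15.
Those are the intersection windows.
Summing the common windows: 90 + 45 = 135 minutes.

135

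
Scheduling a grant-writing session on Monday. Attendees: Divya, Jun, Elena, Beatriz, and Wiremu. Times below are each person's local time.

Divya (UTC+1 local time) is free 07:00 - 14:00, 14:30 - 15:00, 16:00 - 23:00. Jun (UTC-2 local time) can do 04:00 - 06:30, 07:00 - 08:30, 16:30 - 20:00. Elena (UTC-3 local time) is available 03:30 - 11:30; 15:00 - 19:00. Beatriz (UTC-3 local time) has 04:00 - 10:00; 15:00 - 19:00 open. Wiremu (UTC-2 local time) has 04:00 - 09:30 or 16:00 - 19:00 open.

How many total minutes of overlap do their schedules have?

Divya in UTC: 06:00-13:00, 13:30-14:00, 15:00-22:00 (subtract 1h to convert from UTC+1).
Jun in UTC: 06:00-08:30, 09:00-10:30, 18:30-22:00 (add 2h to convert from UTC-2).
Elena in UTC: 06:30-14:30, 18:00-22:00 (add 3h to convert from UTC-3).
Beatriz in UTC: 07:00-13:00, 18:00-22:00 (add 3h to convert from UTC-3).
Wiremu in UTC: 06:00-11:30, 18:00-21:00 (add 2h to convert from UTC-2).
Divya ∩ Jun: 06:00-08:30, 09:00-10:30, 18:30-22:00.
Divya ∩ Jun ∩ Elena: 06:30-08:30, 09:00-10:30, 18:30-22:00.
Divya ∩ Jun ∩ Elena ∩ Beatriz: 07:00-08:30, 09:00-10:30, 18:30-22:00.
Divya ∩ Jun ∩ Elena ∩ Beatriz ∩ Wiremu: 07:00-08:30, 09:00-10:30, 18:30-21:00.
So the common availability across everyone is 07:00-08:30, 09:00-10:30, 18:30-21:00.
Summing the common windows: 90 + 90 + 150 = 330 minutes.

330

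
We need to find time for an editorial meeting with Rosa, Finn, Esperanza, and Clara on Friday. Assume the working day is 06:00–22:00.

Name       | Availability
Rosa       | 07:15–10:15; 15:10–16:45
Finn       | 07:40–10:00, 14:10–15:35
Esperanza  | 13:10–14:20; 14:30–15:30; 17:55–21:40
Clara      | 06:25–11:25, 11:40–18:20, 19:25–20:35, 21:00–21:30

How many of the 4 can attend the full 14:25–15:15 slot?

Finn and Clara can make the full 14:25-15:15 slot — that's 2.

2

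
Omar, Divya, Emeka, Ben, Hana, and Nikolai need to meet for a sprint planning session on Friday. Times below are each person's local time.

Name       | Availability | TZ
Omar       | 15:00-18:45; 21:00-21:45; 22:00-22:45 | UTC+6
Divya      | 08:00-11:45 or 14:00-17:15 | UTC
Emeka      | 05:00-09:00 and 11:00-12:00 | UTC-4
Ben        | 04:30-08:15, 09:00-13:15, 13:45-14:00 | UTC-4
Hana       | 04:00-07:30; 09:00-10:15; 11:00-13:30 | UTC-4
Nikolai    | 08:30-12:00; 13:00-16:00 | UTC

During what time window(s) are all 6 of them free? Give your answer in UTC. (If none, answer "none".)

09:00-11:30, 15:00-15:45

Omar in UTC: 09:00-12:45, 15:00-15:45, 16:00-16:45 (subtract 6h to convert from UTC+6).
Divya in UTC: 08:00-11:45, 14:00-17:15.
Emeka in UTC: 09:00-13:00, 15:00-16:00 (add 4h to convert from UTC-4).
Ben in UTC: 08:30-12:15, 13:00-17:15, 17:45-18:00 (add 4h to convert from UTC-4).
Hana in UTC: 08:00-11:30, 13:00-14:15, 15:00-17:30 (add 4h to convert from UTC-4).
Nikolai in UTC: 08:30-12:00, 13:00-16:00.
Omar ∩ Divya: 09:00-11:45, 15:00-15:45, 16:00-16:45.
Omar ∩ Divya ∩ Emeka: 09:00-11:45, 15:00-15:45.
Omar ∩ Divya ∩ Emeka ∩ Ben: 09:00-11:45, 15:00-15:45.
Omar ∩ Divya ∩ Emeka ∩ Ben ∩ Hana: 09:00-11:30, 15:00-15:45.
Omar ∩ Divya ∩ Emeka ∩ Ben ∩ Hana ∩ Nikolai: 09:00-11:30, 15:00-15:45.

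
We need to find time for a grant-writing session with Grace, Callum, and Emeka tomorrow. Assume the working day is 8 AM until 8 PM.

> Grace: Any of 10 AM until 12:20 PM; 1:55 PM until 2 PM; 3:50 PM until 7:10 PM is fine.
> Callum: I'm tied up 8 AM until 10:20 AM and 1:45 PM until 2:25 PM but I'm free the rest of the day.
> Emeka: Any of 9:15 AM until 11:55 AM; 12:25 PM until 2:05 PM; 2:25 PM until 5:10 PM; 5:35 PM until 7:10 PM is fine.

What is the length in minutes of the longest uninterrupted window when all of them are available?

95

Grace free: 10:00-12:20, 13:55-14:00, 15:50-19:10.
Callum free: 10:20-13:45, 14:25-20:00 (invert busy blocks within the working day).
Emeka free: 09:15-11:55, 12:25-14:05, 14:25-17:10, 17:35-19:10.
Grace ∩ Callum: 10:20-12:20, 15:50-19:10.
Grace ∩ Callum ∩ Emeka: 10:20-11:55, 15:50-17:10, 17:35-19:10.
The longest is 10:20-11:55 at 95 minutes.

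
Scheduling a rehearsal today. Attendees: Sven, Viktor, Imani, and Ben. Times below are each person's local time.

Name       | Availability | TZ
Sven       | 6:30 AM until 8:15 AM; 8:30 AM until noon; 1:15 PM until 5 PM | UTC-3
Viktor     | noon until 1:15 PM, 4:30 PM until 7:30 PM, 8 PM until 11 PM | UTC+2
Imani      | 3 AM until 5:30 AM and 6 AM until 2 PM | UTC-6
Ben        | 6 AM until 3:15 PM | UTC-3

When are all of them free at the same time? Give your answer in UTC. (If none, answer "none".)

Sven in UTC: 09:30-11:15, 11:30-15:00, 16:15-20:00 (add 3h to convert from UTC-3).
Viktor in UTC: 10:00-11:15, 14:30-17:30, 18:00-21:00 (subtract 2h to convert from UTC+2).
Imani in UTC: 09:00-11:30, 12:00-20:00 (add 6h to convert from UTC-6).
Ben in UTC: 09:00-18:15 (add 3h to convert from UTC-3).
Sven ∩ Viktor: 10:00-11:15, 14:30-15:00, 16:15-17:30, 18:00-20:00.
Sven ∩ Viktor ∩ Imani: 10:00-11:15, 14:30-15:00, 16:15-17:30, 18:00-20:00.
Sven ∩ Viktor ∩ Imani ∩ Ben: 10:00-11:15, 14:30-15:00, 16:15-17:30, 18:00-18:15.

10:00-11:15, 14:30-15:00, 16:15-17:30, 18:00-18:15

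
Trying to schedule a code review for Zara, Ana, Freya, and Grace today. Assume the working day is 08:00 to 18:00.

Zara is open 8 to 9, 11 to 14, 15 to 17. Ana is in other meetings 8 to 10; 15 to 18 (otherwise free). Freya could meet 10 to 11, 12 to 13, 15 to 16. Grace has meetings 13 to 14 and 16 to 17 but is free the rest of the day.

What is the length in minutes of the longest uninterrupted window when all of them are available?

Zara free: 08:00-09:00, 11:00-14:00, 15:00-17:00.
Ana free: 10:00-15:00 (invert busy blocks within the working day).
Freya free: 10:00-11:00, 12:00-13:00, 15:00-16:00.
Grace free: 08:00-13:00, 14:00-16:00, 17:00-18:00 (invert busy blocks within the working day).
Zara ∩ Ana: 11:00-14:00.
Zara ∩ Ana ∩ Freya: 12:00-13:00.
Zara ∩ Ana ∩ Freya ∩ Grace: 12:00-13:00.
Those are the intersection windows.
The longest is 12:00-13:00 at 60 minutes.

60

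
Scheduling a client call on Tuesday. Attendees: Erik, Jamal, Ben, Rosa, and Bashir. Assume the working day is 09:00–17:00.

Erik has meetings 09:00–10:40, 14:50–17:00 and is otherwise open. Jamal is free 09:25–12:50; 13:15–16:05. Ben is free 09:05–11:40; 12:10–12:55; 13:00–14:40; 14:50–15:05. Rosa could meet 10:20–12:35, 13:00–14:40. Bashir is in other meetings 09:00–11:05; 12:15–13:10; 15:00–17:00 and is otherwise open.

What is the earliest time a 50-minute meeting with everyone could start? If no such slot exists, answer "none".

Erik free: 10:40-14:50 (invert busy blocks within the working day).
Jamal free: 09:25-12:50, 13:15-16:05.
Ben free: 09:05-11:40, 12:10-12:55, 13:00-14:40, 14:50-15:05.
Rosa free: 10:20-12:35, 13:00-14:40.
Bashir free: 11:05-12:15, 13:10-15:00 (invert busy blocks within the working day).
Erik ∩ Jamal: 10:40-12:50, 13:15-14:50.
Erik ∩ Jamal ∩ Ben: 10:40-11:40, 12:10-12:50, 13:15-14:40.
Erik ∩ Jamal ∩ Ben ∩ Rosa: 10:40-11:40, 12:10-12:35, 13:15-14:40.
Erik ∩ Jamal ∩ Ben ∩ Rosa ∩ Bashir: 11:05-11:40, 12:10-12:15, 13:15-14:40.
The first common window of at least 50 minutes is 13:15-14:40, so the earliest start is 13:15.

13:15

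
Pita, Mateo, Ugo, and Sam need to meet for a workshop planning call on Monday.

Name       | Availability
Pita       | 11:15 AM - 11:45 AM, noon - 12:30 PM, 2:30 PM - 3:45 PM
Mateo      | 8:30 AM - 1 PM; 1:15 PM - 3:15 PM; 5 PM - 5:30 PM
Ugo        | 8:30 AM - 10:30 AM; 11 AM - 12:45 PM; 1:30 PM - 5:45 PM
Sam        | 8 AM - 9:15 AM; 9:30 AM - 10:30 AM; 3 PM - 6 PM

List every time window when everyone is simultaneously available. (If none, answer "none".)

15:00-15:15

Pita ∩ Mateo: 11:15-11:45, 12:00-12:30, 14:30-15:15.
Pita ∩ Mateo ∩ Ugo: 11:15-11:45, 12:00-12:30, 14:30-15:15.
Pita ∩ Mateo ∩ Ugo ∩ Sam: 15:00-15:15.
So the common availability across everyone is 15:00-15:15.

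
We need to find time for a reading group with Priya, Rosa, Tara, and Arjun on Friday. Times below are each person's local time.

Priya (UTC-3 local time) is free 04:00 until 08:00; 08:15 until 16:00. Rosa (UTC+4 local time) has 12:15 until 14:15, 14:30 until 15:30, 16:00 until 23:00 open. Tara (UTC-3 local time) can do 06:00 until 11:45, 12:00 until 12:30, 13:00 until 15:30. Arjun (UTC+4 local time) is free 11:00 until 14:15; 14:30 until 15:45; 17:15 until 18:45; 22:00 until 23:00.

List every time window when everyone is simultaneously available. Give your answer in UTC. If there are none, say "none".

09:00-10:15, 10:30-11:00, 11:15-11:30, 13:15-14:45, 18:00-18:30

Priya in UTC: 07:00-11:00, 11:15-19:00 (add 3h to convert from UTC-3).
Rosa in UTC: 08:15-10:15, 10:30-11:30, 12:00-19:00 (subtract 4h to convert from UTC+4).
Tara in UTC: 09:00-14:45, 15:00-15:30, 16:00-18:30 (add 3h to convert from UTC-3).
Arjun in UTC: 07:00-10:15, 10:30-11:45, 13:15-14:45, 18:00-19:00 (subtract 4h to convert from UTC+4).
Priya ∩ Rosa: 08:15-10:15, 10:30-11:00, 11:15-11:30, 12:00-19:00.
Priya ∩ Rosa ∩ Tara: 09:00-10:15, 10:30-11:00, 11:15-11:30, 12:00-14:45, 15:00-15:30, 16:00-18:30.
Priya ∩ Rosa ∩ Tara ∩ Arjun: 09:00-10:15, 10:30-11:00, 11:15-11:30, 13:15-14:45, 18:00-18:30.
So the common availability across everyone is 09:00-10:15, 10:30-11:00, 11:15-11:30, 13:15-14:45, 18:00-18:30.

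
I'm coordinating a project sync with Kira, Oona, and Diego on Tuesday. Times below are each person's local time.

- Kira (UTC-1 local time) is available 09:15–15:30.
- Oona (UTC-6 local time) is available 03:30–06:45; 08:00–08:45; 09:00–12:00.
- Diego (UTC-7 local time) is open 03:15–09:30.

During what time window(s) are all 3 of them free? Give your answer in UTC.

10:15-12:45, 14:00-14:45, 15:00-16:30

Kira in UTC: 10:15-16:30 (add 1h to convert from UTC-1).
Oona in UTC: 09:30-12:45, 14:00-14:45, 15:00-18:00 (add 6h to convert from UTC-6).
Diego in UTC: 10:15-16:30 (add 7h to convert from UTC-7).
Kira ∩ Oona: 10:15-12:45, 14:00-14:45, 15:00-16:30.
Kira ∩ Oona ∩ Diego: 10:15-12:45, 14:00-14:45, 15:00-16:30.
So the common availability across everyone is 10:15-12:45, 14:00-14:45, 15:00-16:30.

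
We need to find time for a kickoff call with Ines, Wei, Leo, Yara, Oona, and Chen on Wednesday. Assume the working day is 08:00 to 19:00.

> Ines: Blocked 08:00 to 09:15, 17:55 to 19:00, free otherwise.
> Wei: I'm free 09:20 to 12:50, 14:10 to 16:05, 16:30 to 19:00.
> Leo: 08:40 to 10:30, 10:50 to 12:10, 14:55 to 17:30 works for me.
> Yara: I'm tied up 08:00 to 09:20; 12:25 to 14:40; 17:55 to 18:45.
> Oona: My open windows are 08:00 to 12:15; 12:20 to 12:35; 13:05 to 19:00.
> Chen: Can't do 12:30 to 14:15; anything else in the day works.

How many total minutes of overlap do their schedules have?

Ines free: 09:15-17:55 (invert busy blocks within the working day).
Wei free: 09:20-12:50, 14:10-16:05, 16:30-19:00.
Leo free: 08:40-10:30, 10:50-12:10, 14:55-17:30.
Yara free: 09:20-12:25, 14:40-17:55, 18:45-19:00 (invert busy blocks within the working day).
Oona free: 08:00-12:15, 12:20-12:35, 13:05-19:00.
Chen free: 08:00-12:30, 14:15-19:00 (invert busy blocks within the working day).
Ines ∩ Wei: 09:20-12:50, 14:10-16:05, 16:30-17:55.
Ines ∩ Wei ∩ Leo: 09:20-10:30, 10:50-12:10, 14:55-16:05, 16:30-17:30.
Ines ∩ Wei ∩ Leo ∩ Yara: 09:20-10:30, 10:50-12:10, 14:55-16:05, 16:30-17:30.
Ines ∩ Wei ∩ Leo ∩ Yara ∩ Oona: 09:20-10:30, 10:50-12:10, 14:55-16:05, 16:30-17:30.
Ines ∩ Wei ∩ Leo ∩ Yara ∩ Oona ∩ Chen: 09:20-10:30, 10:50-12:10, 14:55-16:05, 16:30-17:30.
Summing the common windows: 70 + 80 + 70 + 60 = 280 minutes.

280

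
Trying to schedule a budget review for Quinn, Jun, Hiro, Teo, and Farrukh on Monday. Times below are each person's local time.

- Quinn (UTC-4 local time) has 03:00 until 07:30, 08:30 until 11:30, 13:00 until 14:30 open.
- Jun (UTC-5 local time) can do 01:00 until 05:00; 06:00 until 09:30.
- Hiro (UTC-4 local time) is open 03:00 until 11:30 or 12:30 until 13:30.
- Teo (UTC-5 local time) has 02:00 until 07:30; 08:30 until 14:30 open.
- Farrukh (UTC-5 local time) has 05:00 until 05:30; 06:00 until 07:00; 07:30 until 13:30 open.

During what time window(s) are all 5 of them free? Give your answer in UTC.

11:00-11:30, 13:30-14:30

Quinn in UTC: 07:00-11:30, 12:30-15:30, 17:00-18:30 (add 4h to convert from UTC-4).
Jun in UTC: 06:00-10:00, 11:00-14:30 (add 5h to convert from UTC-5).
Hiro in UTC: 07:00-15:30, 16:30-17:30 (add 4h to convert from UTC-4).
Teo in UTC: 07:00-12:30, 13:30-19:30 (add 5h to convert from UTC-5).
Farrukh in UTC: 10:00-10:30, 11:00-12:00, 12:30-18:30 (add 5h to convert from UTC-5).
Quinn ∩ Jun: 07:00-10:00, 11:00-11:30, 12:30-14:30.
Quinn ∩ Jun ∩ Hiro: 07:00-10:00, 11:00-11:30, 12:30-14:30.
Quinn ∩ Jun ∩ Hiro ∩ Teo: 07:00-10:00, 11:00-11:30, 13:30-14:30.
Quinn ∩ Jun ∩ Hiro ∩ Teo ∩ Farrukh: 11:00-11:30, 13:30-14:30.
So the common availability across everyone is 11:00-11:30, 13:30-14:30.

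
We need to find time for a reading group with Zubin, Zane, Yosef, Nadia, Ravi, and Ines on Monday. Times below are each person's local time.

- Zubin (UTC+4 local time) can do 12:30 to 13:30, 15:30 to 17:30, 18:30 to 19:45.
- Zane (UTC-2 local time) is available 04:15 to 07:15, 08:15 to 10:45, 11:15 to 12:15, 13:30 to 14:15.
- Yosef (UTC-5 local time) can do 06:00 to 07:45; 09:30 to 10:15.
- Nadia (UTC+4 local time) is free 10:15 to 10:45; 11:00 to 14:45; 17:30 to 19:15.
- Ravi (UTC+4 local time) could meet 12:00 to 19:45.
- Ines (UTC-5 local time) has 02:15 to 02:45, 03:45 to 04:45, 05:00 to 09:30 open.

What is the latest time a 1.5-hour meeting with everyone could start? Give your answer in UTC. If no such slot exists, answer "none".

Zubin in UTC: 08:30-09:30, 11:30-13:30, 14:30-15:45 (subtract 4h to convert from UTC+4).
Zane in UTC: 06:15-09:15, 10:15-12:45, 13:15-14:15, 15:30-16:15 (add 2h to convert from UTC-2).
Yosef in UTC: 11:00-12:45, 14:30-15:15 (add 5h to convert from UTC-5).
Nadia in UTC: 06:15-06:45, 07:00-10:45, 13:30-15:15 (subtract 4h to convert from UTC+4).
Ravi in UTC: 08:00-15:45 (subtract 4h to convert from UTC+4).
Ines in UTC: 07:15-07:45, 08:45-09:45, 10:00-14:30 (add 5h to convert from UTC-5).
Zubin ∩ Zane: 08:30-09:15, 11:30-12:45, 13:15-13:30, 15:30-15:45.
Zubin ∩ Zane ∩ Yosef: 11:30-12:45.
Zubin ∩ Zane ∩ Yosef ∩ Nadia: ∅.
Zubin ∩ Zane ∩ Yosef ∩ Nadia ∩ Ravi: ∅.
Zubin ∩ Zane ∩ Yosef ∩ Nadia ∩ Ravi ∩ Ines: ∅.
There is no time when everyone is free.
No common window is at least 90 minutes long.

none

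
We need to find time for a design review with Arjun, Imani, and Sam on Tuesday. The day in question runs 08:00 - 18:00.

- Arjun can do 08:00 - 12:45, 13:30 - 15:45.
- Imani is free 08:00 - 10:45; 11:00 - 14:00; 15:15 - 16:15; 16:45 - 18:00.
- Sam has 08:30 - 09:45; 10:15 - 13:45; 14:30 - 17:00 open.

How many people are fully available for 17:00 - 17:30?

Imani can make the full 17:00-17:30 slot — that's 1.

1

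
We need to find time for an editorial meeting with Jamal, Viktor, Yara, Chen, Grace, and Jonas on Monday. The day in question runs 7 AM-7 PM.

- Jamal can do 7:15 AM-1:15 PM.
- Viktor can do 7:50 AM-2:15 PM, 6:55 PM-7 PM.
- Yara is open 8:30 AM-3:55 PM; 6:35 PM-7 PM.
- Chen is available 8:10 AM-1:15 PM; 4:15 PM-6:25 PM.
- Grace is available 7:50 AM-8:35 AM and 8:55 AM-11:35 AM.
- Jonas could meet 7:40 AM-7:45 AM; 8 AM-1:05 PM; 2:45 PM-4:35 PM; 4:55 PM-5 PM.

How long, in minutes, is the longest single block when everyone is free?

160

Jamal ∩ Viktor: 07:50-13:15.
Jamal ∩ Viktor ∩ Yara: 08:30-13:15.
Jamal ∩ Viktor ∩ Yara ∩ Chen: 08:30-13:15.
Jamal ∩ Viktor ∩ Yara ∩ Chen ∩ Grace: 08:30-08:35, 08:55-11:35.
Jamal ∩ Viktor ∩ Yara ∩ Chen ∩ Grace ∩ Jonas: 08:30-08:35, 08:55-11:35.
So the common availability across everyone is 08:30-08:35, 08:55-11:35.
The longest is 08:55-11:35 at 160 minutes.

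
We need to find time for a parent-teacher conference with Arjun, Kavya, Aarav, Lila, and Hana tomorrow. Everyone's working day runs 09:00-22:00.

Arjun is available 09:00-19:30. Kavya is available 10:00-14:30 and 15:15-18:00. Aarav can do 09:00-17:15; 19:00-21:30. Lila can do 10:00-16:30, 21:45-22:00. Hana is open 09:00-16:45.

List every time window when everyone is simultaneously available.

Arjun ∩ Kavya: 10:00-14:30, 15:15-18:00.
Arjun ∩ Kavya ∩ Aarav: 10:00-14:30, 15:15-17:15.
Arjun ∩ Kavya ∩ Aarav ∩ Lila: 10:00-14:30, 15:15-16:30.
Arjun ∩ Kavya ∩ Aarav ∩ Lila ∩ Hana: 10:00-14:30, 15:15-16:30.

10:00-14:30, 15:15-16:30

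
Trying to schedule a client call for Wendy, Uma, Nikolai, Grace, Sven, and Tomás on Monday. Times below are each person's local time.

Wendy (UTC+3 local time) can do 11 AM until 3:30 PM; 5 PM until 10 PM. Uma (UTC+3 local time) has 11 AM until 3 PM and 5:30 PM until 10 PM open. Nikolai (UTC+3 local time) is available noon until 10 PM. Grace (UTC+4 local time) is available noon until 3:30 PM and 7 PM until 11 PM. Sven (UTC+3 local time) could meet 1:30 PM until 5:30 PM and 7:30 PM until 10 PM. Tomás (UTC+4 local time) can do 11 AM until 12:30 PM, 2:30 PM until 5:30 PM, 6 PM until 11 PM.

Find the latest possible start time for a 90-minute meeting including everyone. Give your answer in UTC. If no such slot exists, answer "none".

Wendy in UTC: 08:00-12:30, 14:00-19:00 (subtract 3h to convert from UTC+3).
Uma in UTC: 08:00-12:00, 14:30-19:00 (subtract 3h to convert from UTC+3).
Nikolai in UTC: 09:00-19:00 (subtract 3h to convert from UTC+3).
Grace in UTC: 08:00-11:30, 15:00-19:00 (subtract 4h to convert from UTC+4).
Sven in UTC: 10:30-14:30, 16:30-19:00 (subtract 3h to convert from UTC+3).
Tomás in UTC: 07:00-08:30, 10:30-13:30, 14:00-19:00 (subtract 4h to convert from UTC+4).
Wendy ∩ Uma: 08:00-12:00, 14:30-19:00.
Wendy ∩ Uma ∩ Nikolai: 09:00-12:00, 14:30-19:00.
Wendy ∩ Uma ∩ Nikolai ∩ Grace: 09:00-11:30, 15:00-19:00.
Wendy ∩ Uma ∩ Nikolai ∩ Grace ∩ Sven: 10:30-11:30, 16:30-19:00.
Wendy ∩ Uma ∩ Nikolai ∩ Grace ∩ Sven ∩ Tomás: 10:30-11:30, 16:30-19:00.
Those are the intersection windows.
The last common window of at least 90 minutes is 16:30-19:00; a 90-minute meeting can start as late as 17:30 and still end by 19:00.

17:30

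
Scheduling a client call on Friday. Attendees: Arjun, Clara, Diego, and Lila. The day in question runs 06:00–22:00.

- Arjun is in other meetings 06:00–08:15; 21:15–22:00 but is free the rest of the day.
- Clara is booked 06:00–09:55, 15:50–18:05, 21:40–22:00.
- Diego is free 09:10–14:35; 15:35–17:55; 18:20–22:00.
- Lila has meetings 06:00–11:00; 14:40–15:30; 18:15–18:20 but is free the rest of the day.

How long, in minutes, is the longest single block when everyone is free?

Arjun free: 08:15-21:15 (invert busy blocks within the working day).
Clara free: 09:55-15:50, 18:05-21:40 (invert busy blocks within the working day).
Diego free: 09:10-14:35, 15:35-17:55, 18:20-22:00.
Lila free: 11:00-14:40, 15:30-18:15, 18:20-22:00 (invert busy blocks within the working day).
Arjun ∩ Clara: 09:55-15:50, 18:05-21:15.
Arjun ∩ Clara ∩ Diego: 09:55-14:35, 15:35-15:50, 18:20-21:15.
Arjun ∩ Clara ∩ Diego ∩ Lila: 11:00-14:35, 15:35-15:50, 18:20-21:15.
Those are the intersection windows.
The longest is 11:00-14:35 at 215 minutes.

215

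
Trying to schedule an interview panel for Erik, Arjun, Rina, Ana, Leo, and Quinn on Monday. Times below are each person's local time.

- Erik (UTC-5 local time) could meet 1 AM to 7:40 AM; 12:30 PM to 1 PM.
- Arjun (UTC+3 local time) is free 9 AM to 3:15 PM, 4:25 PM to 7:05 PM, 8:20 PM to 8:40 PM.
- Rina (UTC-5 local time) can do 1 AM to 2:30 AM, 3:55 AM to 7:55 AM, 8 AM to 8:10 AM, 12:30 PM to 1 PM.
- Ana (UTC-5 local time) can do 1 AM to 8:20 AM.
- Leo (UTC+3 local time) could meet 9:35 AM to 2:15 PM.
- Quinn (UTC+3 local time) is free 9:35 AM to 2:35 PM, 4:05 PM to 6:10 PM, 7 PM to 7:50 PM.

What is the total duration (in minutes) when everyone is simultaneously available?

Erik in UTC: 06:00-12:40, 17:30-18:00 (add 5h to convert from UTC-5).
Arjun in UTC: 06:00-12:15, 13:25-16:05, 17:20-17:40 (subtract 3h to convert from UTC+3).
Rina in UTC: 06:00-07:30, 08:55-12:55, 13:00-13:10, 17:30-18:00 (add 5h to convert from UTC-5).
Ana in UTC: 06:00-13:20 (add 5h to convert from UTC-5).
Leo in UTC: 06:35-11:15 (subtract 3h to convert from UTC+3).
Quinn in UTC: 06:35-11:35, 13:05-15:10, 16:00-16:50 (subtract 3h to convert from UTC+3).
Erik ∩ Arjun: 06:00-12:15, 17:30-17:40.
Erik ∩ Arjun ∩ Rina: 06:00-07:30, 08:55-12:15, 17:30-17:40.
Erik ∩ Arjun ∩ Rina ∩ Ana: 06:00-07:30, 08:55-12:15.
Erik ∩ Arjun ∩ Rina ∩ Ana ∩ Leo: 06:35-07:30, 08:55-11:15.
Erik ∩ Arjun ∩ Rina ∩ Ana ∩ Leo ∩ Quinn: 06:35-07:30, 08:55-11:15.
So the common availability across everyone is 06:35-07:30, 08:55-11:15.
Summing the common windows: 55 + 140 = 195 minutes.

195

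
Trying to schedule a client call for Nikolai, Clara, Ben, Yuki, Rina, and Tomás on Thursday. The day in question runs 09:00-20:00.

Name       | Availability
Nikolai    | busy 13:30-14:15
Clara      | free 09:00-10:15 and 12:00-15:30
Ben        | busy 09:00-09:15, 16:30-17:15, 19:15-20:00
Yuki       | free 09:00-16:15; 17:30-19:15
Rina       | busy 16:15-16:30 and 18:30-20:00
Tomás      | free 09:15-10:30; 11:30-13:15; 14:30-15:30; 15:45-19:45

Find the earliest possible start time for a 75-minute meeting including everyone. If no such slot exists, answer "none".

12:00

Nikolai free: 09:00-13:30, 14:15-20:00 (invert busy blocks within the working day).
Clara free: 09:00-10:15, 12:00-15:30.
Ben free: 09:15-16:30, 17:15-19:15 (invert busy blocks within the working day).
Yuki free: 09:00-16:15, 17:30-19:15.
Rina free: 09:00-16:15, 16:30-18:30 (invert busy blocks within the working day).
Tomás free: 09:15-10:30, 11:30-13:15, 14:30-15:30, 15:45-19:45.
Nikolai ∩ Clara: 09:00-10:15, 12:00-13:30, 14:15-15:30.
Nikolai ∩ Clara ∩ Ben: 09:15-10:15, 12:00-13:30, 14:15-15:30.
Nikolai ∩ Clara ∩ Ben ∩ Yuki: 09:15-10:15, 12:00-13:30, 14:15-15:30.
Nikolai ∩ Clara ∩ Ben ∩ Yuki ∩ Rina: 09:15-10:15, 12:00-13:30, 14:15-15:30.
Nikolai ∩ Clara ∩ Ben ∩ Yuki ∩ Rina ∩ Tomás: 09:15-10:15, 12:00-13:15, 14:30-15:30.
Those are the intersection windows.
The first common window of at least 75 minutes is 12:00-13:15, so the earliest start is 12:00.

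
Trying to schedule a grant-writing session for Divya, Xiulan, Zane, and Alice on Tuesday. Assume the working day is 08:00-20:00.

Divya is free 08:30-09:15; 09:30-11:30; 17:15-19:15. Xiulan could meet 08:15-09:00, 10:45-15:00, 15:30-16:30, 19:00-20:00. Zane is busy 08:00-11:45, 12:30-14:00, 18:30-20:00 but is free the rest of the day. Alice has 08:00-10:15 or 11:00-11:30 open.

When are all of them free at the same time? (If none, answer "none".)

Divya free: 08:30-09:15, 09:30-11:30, 17:15-19:15.
Xiulan free: 08:15-09:00, 10:45-15:00, 15:30-16:30, 19:00-20:00.
Zane free: 11:45-12:30, 14:00-18:30 (invert busy blocks within the working day).
Alice free: 08:00-10:15, 11:00-11:30.
Divya ∩ Xiulan: 08:30-09:00, 10:45-11:30, 19:00-19:15.
Divya ∩ Xiulan ∩ Zane: ∅.
Divya ∩ Xiulan ∩ Zane ∩ Alice: ∅.
There is no time when everyone is free.

none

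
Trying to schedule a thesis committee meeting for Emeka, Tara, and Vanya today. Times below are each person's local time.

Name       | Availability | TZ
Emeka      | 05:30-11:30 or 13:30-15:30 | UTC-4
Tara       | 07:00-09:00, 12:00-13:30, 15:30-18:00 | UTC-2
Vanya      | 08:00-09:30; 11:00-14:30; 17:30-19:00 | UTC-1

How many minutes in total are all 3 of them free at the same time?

Emeka in UTC: 09:30-15:30, 17:30-19:30 (add 4h to convert from UTC-4).
Tara in UTC: 09:00-11:00, 14:00-15:30, 17:30-20:00 (add 2h to convert from UTC-2).
Vanya in UTC: 09:00-10:30, 12:00-15:30, 18:30-20:00 (add 1h to convert from UTC-1).
Emeka ∩ Tara: 09:30-11:00, 14:00-15:30, 17:30-19:30.
Emeka ∩ Tara ∩ Vanya: 09:30-10:30, 14:00-15:30, 18:30-19:30.
Those are the intersection windows.
Summing the common windows: 60 + 90 + 60 = 210 minutes.

210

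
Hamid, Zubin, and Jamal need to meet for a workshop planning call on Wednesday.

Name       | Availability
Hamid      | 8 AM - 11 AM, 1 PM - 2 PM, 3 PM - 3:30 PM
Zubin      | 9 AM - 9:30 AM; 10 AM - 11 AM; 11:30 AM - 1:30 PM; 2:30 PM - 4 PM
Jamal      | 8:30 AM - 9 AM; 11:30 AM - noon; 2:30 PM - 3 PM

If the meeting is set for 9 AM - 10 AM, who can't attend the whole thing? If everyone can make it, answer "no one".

Hamid: free for 09:00-10:00. Zubin: not fully free for 09:00-10:00. Jamal: not fully free for 09:00-10:00.

Jamal, Zubin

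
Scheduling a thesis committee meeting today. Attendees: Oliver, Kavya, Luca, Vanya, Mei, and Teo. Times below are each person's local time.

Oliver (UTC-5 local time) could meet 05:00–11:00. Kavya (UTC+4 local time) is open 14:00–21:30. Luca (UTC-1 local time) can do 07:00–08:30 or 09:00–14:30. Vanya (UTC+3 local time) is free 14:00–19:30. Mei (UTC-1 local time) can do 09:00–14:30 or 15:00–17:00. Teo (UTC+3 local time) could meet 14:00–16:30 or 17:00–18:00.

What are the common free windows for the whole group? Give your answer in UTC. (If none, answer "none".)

Oliver in UTC: 10:00-16:00 (add 5h to convert from UTC-5).
Kavya in UTC: 10:00-17:30 (subtract 4h to convert from UTC+4).
Luca in UTC: 08:00-09:30, 10:00-15:30 (add 1h to convert from UTC-1).
Vanya in UTC: 11:00-16:30 (subtract 3h to convert from UTC+3).
Mei in UTC: 10:00-15:30, 16:00-18:00 (add 1h to convert from UTC-1).
Teo in UTC: 11:00-13:30, 14:00-15:00 (subtract 3h to convert from UTC+3).
Oliver ∩ Kavya: 10:00-16:00.
Oliver ∩ Kavya ∩ Luca: 10:00-15:30.
Oliver ∩ Kavya ∩ Luca ∩ Vanya: 11:00-15:30.
Oliver ∩ Kavya ∩ Luca ∩ Vanya ∩ Mei: 11:00-15:30.
Oliver ∩ Kavya ∩ Luca ∩ Vanya ∩ Mei ∩ Teo: 11:00-13:30, 14:00-15:00.

11:00-13:30, 14:00-15:00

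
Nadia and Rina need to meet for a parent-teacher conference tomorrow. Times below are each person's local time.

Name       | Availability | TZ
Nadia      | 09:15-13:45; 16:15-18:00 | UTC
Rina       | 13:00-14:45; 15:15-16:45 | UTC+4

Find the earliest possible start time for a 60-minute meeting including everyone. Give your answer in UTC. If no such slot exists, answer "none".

Nadia in UTC: 09:15-13:45, 16:15-18:00.
Rina in UTC: 09:00-10:45, 11:15-12:45 (subtract 4h to convert from UTC+4).
Nadia ∩ Rina: 09:15-10:45, 11:15-12:45.
The first common window of at least 60 minutes is 09:15-10:45, so the earliest start is 09:15.

09:15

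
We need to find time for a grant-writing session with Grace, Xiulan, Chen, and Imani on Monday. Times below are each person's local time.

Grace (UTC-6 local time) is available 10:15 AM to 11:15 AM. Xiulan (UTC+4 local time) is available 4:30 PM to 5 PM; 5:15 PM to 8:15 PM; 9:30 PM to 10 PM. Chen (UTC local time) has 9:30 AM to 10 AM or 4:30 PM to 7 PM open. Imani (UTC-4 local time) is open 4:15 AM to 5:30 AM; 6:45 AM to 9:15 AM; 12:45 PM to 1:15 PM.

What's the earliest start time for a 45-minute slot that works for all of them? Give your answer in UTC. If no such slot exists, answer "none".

Grace in UTC: 16:15-17:15 (add 6h to convert from UTC-6).
Xiulan in UTC: 12:30-13:00, 13:15-16:15, 17:30-18:00 (subtract 4h to convert from UTC+4).
Chen in UTC: 09:30-10:00, 16:30-19:00.
Imani in UTC: 08:15-09:30, 10:45-13:15, 16:45-17:15 (add 4h to convert from UTC-4).
Grace ∩ Xiulan: ∅.
Grace ∩ Xiulan ∩ Chen: ∅.
Grace ∩ Xiulan ∩ Chen ∩ Imani: ∅.
There is no time when everyone is free.
No common window is at least 45 minutes long.

none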